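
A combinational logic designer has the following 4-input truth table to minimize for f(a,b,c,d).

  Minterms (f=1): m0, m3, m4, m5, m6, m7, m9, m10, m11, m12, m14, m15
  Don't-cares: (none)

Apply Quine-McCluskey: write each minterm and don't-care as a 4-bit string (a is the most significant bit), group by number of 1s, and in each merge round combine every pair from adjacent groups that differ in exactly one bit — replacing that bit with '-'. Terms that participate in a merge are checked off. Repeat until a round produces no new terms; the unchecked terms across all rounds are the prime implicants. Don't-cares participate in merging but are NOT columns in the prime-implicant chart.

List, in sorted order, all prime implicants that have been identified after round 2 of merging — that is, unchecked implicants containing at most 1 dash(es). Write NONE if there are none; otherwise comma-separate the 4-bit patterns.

0-00, 10-1

Round 0: 0000✓ 0011✓ 0100✓ 0101✓ 0110✓ 0111✓ 1001✓ 1010✓ 1011✓ 1100✓ 1110✓ 1111✓
Round 1: -011✓ -100✓ -110✓ -111✓ 0-00 0-11✓ 01-0✓ 01-1✓ 010-✓ 011-✓ 1-10✓ 1-11✓ 10-1 101-✓ 11-0✓ 111-✓
Round 2: --11 -1-0 -11- 01-- 1-1-
PIs = {--11, -1-0, -11-, 0-00, 01--, 1-1-, 10-1}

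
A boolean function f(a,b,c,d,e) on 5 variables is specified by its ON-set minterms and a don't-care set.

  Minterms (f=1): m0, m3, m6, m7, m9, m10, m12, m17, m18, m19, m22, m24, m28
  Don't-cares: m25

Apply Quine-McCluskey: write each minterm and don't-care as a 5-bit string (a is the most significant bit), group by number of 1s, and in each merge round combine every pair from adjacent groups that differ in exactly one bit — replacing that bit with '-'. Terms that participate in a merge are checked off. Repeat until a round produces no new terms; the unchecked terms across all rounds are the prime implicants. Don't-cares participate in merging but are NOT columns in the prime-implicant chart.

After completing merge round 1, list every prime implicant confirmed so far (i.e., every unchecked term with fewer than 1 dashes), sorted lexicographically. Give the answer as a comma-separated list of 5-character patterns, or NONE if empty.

00000, 01010

Round 0: 00000 00011✓ 00110✓ 00111✓ 01001✓ 01010 01100✓ 10001✓ 10010✓ 10011✓ 10110✓ 11000✓ 11001✓ 11100✓
Round 1: -0011 -0110 -1001 -1100 00-11 0011- 1-001 10-10 100-1 1001- 11-00 1100-
PIs = {-0011, -0110, -1001, -1100, 00-11, 00000, 0011-, 01010, 1-001, 10-10, 100-1, 1001-, 11-00, 1100-}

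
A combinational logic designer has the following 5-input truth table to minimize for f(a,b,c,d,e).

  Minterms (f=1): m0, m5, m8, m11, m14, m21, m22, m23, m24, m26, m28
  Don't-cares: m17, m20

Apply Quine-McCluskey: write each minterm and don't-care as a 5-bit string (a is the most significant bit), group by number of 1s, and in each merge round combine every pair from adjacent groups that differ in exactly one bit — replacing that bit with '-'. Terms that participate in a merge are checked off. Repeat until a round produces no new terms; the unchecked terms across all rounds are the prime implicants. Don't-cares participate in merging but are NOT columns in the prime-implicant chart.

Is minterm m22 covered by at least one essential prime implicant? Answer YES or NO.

YES

[col 0] 00000*, 00101*, 01000*, 01011, 01110, 10001*, 10100*, 10101*, 10110*, 10111*, 11000*, 11010*, 11100*
[col 1] -0101, -1000, 0-000, 1-100, 10-01, 101-0*, 101-1*, 1010-*, 1011-*, 11-00, 110-0
[col 2] 101--
Prime implicants: -0101, -1000, 0-000, 01011, 01110, 1-100, 10-01, 101--, 11-00, 110-0
PI chart (minterm → PIs covering it):
  0 | 0-000  (sole → essential)
  5 | -0101  (sole → essential)
  8 | -1000,0-000
  11 | 01011  (sole → essential)
  14 | 01110  (sole → essential)
  21 | -0101,10-01,101--
  22 | 101--  (sole → essential)
  23 | 101--  (sole → essential)
  24 | -1000,11-00,110-0
  26 | 110-0  (sole → essential)
  28 | 1-100,11-00
Essential prime implicants: -0101, 0-000, 01011, 01110, 101--, 110-0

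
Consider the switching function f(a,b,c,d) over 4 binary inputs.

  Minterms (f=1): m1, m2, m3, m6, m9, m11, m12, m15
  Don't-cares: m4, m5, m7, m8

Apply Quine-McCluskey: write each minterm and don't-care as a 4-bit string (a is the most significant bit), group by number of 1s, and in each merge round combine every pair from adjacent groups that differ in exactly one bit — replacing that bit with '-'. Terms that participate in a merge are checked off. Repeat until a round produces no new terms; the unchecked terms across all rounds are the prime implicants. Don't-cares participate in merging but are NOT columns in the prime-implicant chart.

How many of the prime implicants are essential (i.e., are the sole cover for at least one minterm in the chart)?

Round 0: 0001✓ 0010✓ 0011✓ 0100✓ 0101✓ 0110✓ 0111✓ 1000✓ 1001✓ 1011✓ 1100✓ 1111✓
Round 1: -001✓ -011✓ -100 -111✓ 0-01✓ 0-10✓ 0-11✓ 00-1✓ 001-✓ 01-0✓ 01-1✓ 010-✓ 011-✓ 1-00 1-11✓ 10-1✓ 100-
Round 2: --11 -0-1 0--1 0-1- 01--
PIs = {--11, -0-1, -100, 0--1, 0-1-, 01--, 1-00, 100-}
Coverage chart:
  m1: -0-1,0--1
  m2: 0-1- ←essential
  m3: --11,-0-1,0--1,0-1-
  m6: 0-1-,01--
  m9: -0-1,100-
  m11: --11,-0-1
  m12: -100,1-00
  m15: --11 ←essential
Essential: --11, 0-1-

2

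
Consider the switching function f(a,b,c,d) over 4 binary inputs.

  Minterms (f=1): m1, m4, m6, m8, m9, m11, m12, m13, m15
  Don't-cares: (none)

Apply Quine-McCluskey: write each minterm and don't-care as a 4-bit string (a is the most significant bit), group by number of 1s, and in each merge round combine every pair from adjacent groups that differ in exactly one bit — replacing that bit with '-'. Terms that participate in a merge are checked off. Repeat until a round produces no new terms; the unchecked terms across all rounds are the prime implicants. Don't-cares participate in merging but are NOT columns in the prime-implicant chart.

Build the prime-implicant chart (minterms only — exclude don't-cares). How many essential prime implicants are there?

Round 0: 0001✓ 0100✓ 0110✓ 1000✓ 1001✓ 1011✓ 1100✓ 1101✓ 1111✓
Round 1: -001 -100 01-0 1-00✓ 1-01✓ 1-11✓ 10-1✓ 100-✓ 11-1✓ 110-✓
Round 2: 1--1 1-0-
PIs = {-001, -100, 01-0, 1--1, 1-0-}
Coverage chart:
  m1: -001 ←essential
  m4: -100,01-0
  m6: 01-0 ←essential
  m8: 1-0- ←essential
  m9: -001,1--1,1-0-
  m11: 1--1 ←essential
  m12: -100,1-0-
  m13: 1--1,1-0-
  m15: 1--1 ←essential
Essential: -001, 01-0, 1--1, 1-0-

4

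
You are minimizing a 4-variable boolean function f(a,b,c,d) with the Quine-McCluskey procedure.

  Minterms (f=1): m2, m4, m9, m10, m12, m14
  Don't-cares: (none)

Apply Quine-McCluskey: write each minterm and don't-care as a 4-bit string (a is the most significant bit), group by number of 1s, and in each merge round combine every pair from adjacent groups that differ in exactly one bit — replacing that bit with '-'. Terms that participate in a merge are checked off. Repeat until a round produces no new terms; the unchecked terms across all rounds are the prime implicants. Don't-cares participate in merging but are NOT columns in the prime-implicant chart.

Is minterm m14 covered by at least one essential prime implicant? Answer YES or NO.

NO

[col 0] 0010*, 0100*, 1001, 1010*, 1100*, 1110*
[col 1] -010, -100, 1-10, 11-0
Prime implicants: -010, -100, 1-10, 1001, 11-0
PI chart (minterm → PIs covering it):
  2 | -010  (sole → essential)
  4 | -100  (sole → essential)
  9 | 1001  (sole → essential)
  10 | -010,1-10
  12 | -100,11-0
  14 | 1-10,11-0
Essential prime implicants: -010, -100, 1001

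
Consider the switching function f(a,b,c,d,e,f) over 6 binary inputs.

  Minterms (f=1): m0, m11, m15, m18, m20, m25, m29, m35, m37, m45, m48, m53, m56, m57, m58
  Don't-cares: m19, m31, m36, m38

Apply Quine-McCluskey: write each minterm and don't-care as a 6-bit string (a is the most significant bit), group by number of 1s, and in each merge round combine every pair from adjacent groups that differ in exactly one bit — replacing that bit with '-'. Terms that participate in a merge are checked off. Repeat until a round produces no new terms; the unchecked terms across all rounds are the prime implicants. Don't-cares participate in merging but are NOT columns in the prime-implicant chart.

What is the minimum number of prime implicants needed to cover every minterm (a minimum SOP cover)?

11

[col 0] 000000, 001011*, 001111*, 010010*, 010011*, 010100, 011001*, 011101*, 011111*, 100011, 100100*, 100101*, 100110*, 101101*, 110000*, 110101*, 111000*, 111001*, 111010*
[col 1] -11001, 0-1111, 001-11, 01001-, 011-01, 0111-1, 1-0101, 10-101, 1001-0, 10010-, 11-000, 1110-0, 11100-
Prime implicants: -11001, 0-1111, 000000, 001-11, 01001-, 010100, 011-01, 0111-1, 1-0101, 10-101, 100011, 1001-0, 10010-, 11-000, 1110-0, 11100-
PI chart (minterm → PIs covering it):
  0 | 000000  (sole → essential)
  11 | 001-11  (sole → essential)
  15 | 0-1111,001-11
  18 | 01001-  (sole → essential)
  20 | 010100  (sole → essential)
  25 | -11001,011-01
  29 | 011-01,0111-1
  35 | 100011  (sole → essential)
  37 | 1-0101,10-101,10010-
  45 | 10-101  (sole → essential)
  48 | 11-000  (sole → essential)
  53 | 1-0101  (sole → essential)
  56 | 11-000,1110-0,11100-
  57 | -11001,11100-
  58 | 1110-0  (sole → essential)
Essential prime implicants: 000000, 001-11, 01001-, 010100, 1-0101, 10-101, 100011, 11-000, 1110-0
Petrick residual → -11001, 011-01
Minimum SOP uses 11 PIs: bcd'e'f + a'b'c'd'e'f' + a'b'cef + a'bc'd'e + a'bc'de'f' + a'bce'f + ac'de'f + ab'de'f + ab'c'd'ef + abd'e'f' + abcd'f'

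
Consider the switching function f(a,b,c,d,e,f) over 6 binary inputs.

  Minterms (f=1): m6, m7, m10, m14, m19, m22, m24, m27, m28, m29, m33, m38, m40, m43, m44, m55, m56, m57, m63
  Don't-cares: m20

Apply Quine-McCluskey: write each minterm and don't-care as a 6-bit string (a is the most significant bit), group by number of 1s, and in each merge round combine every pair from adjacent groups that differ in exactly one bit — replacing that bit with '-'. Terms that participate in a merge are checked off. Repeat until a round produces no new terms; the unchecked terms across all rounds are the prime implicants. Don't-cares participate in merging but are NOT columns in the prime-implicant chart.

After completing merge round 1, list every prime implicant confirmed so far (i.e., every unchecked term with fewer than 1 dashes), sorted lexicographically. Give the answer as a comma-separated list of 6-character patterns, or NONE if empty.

[col 0] 000110*, 000111*, 001010*, 001110*, 010011*, 010100*, 010110*, 011000*, 011011*, 011100*, 011101*, 100001, 100110*, 101000*, 101011, 101100*, 110111*, 111000*, 111001*, 111111*
[col 1] -00110, -11000, 0-0110, 00-110, 00011-, 001-10, 01-011, 01-100, 0101-0, 011-00, 01110-, 1-1000, 101-00, 11-111, 11100-
Prime implicants: -00110, -11000, 0-0110, 00-110, 00011-, 001-10, 01-011, 01-100, 0101-0, 011-00, 01110-, 1-1000, 100001, 101-00, 101011, 11-111, 11100-

100001, 101011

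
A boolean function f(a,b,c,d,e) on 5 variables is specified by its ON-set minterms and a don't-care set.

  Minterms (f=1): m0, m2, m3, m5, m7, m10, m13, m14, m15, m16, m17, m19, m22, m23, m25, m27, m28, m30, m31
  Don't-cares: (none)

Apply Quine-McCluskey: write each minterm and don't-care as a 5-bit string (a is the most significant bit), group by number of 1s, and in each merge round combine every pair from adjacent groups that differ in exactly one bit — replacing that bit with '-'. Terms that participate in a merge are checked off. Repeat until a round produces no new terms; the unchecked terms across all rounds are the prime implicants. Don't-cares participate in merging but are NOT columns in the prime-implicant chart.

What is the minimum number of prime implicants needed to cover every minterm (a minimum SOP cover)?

[col 0] 00000*, 00010*, 00011*, 00101*, 00111*, 01010*, 01101*, 01110*, 01111*, 10000*, 10001*, 10011*, 10110*, 10111*, 11001*, 11011*, 11100*, 11110*, 11111*
[col 1] -0000, -0011*, -0111*, -1110*, -1111*, 0-010, 0-101*, 0-111*, 00-11*, 000-0, 0001-, 001-1*, 01-10, 011-1*, 0111-*, 1-001*, 1-011*, 1-110*, 1-111*, 10-11*, 100-1*, 1000-, 1011-*, 11-11*, 110-1*, 111-0, 1111-*
[col 2] --111, -0-11, -111-, 0-1-1, 1--11, 1-0-1, 1-11-
Prime implicants: --111, -0-11, -0000, -111-, 0-010, 0-1-1, 000-0, 0001-, 01-10, 1--11, 1-0-1, 1-11-, 1000-, 111-0
PI chart (minterm → PIs covering it):
  0 | -0000,000-0
  2 | 0-010,000-0,0001-
  3 | -0-11,0001-
  5 | 0-1-1  (sole → essential)
  7 | --111,-0-11,0-1-1
  10 | 0-010,01-10
  13 | 0-1-1  (sole → essential)
  14 | -111-,01-10
  15 | --111,-111-,0-1-1
  16 | -0000,1000-
  17 | 1-0-1,1000-
  19 | -0-11,1--11,1-0-1
  22 | 1-11-  (sole → essential)
  23 | --111,-0-11,1--11,1-11-
  25 | 1-0-1  (sole → essential)
  27 | 1--11,1-0-1
  28 | 111-0  (sole → essential)
  30 | -111-,1-11-,111-0
  31 | --111,-111-,1--11,1-11-
Essential prime implicants: 0-1-1, 1-0-1, 1-11-, 111-0
Petrick residual → -0000, 0001-, 01-10
Minimum SOP uses 7 PIs: b'c'd'e' + a'ce + a'b'c'd + a'bde' + ac'e + acd + abce'

7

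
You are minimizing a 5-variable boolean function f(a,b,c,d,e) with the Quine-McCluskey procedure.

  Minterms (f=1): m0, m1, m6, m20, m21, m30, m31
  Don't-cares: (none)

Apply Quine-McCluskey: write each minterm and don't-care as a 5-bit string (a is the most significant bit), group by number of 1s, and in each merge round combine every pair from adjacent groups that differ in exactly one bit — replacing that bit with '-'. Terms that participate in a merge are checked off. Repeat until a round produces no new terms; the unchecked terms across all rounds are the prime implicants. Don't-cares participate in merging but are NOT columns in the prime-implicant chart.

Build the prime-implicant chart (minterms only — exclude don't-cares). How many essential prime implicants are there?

Round 0: 00000✓ 00001✓ 00110 10100✓ 10101✓ 11110✓ 11111✓
Round 1: 0000- 1010- 1111-
PIs = {0000-, 00110, 1010-, 1111-}
Coverage chart:
  m0: 0000- ←essential
  m1: 0000- ←essential
  m6: 00110 ←essential
  m20: 1010- ←essential
  m21: 1010- ←essential
  m30: 1111- ←essential
  m31: 1111- ←essential
Essential: 0000-, 00110, 1010-, 1111-

4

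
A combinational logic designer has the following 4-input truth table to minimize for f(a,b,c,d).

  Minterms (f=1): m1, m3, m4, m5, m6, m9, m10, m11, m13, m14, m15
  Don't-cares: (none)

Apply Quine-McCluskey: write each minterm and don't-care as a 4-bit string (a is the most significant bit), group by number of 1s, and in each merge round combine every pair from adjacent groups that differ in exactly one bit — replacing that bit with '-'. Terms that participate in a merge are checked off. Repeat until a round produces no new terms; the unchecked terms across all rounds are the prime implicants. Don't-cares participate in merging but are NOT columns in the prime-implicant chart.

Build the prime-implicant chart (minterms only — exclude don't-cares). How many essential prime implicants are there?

Round 0: 0001✓ 0011✓ 0100✓ 0101✓ 0110✓ 1001✓ 1010✓ 1011✓ 1101✓ 1110✓ 1111✓
Round 1: -001✓ -011✓ -101✓ -110 0-01✓ 00-1✓ 01-0 010- 1-01✓ 1-10✓ 1-11✓ 10-1✓ 101-✓ 11-1✓ 111-✓
Round 2: --01 -0-1 1--1 1-1-
PIs = {--01, -0-1, -110, 01-0, 010-, 1--1, 1-1-}
Coverage chart:
  m1: --01,-0-1
  m3: -0-1 ←essential
  m4: 01-0,010-
  m5: --01,010-
  m6: -110,01-0
  m9: --01,-0-1,1--1
  m10: 1-1- ←essential
  m11: -0-1,1--1,1-1-
  m13: --01,1--1
  m14: -110,1-1-
  m15: 1--1,1-1-
Essential: -0-1, 1-1-

2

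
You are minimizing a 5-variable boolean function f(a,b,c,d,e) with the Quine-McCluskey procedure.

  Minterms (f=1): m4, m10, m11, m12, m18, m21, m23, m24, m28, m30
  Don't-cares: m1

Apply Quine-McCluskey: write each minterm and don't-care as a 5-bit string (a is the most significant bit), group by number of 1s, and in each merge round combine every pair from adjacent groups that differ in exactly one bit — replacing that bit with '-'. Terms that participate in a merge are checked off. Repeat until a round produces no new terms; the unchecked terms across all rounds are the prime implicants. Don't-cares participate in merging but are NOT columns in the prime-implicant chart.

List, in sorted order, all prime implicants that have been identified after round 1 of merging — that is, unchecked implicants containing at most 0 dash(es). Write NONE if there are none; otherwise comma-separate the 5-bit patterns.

size-2^0 implicants → 00001  00100(✓)  01010(✓)  01011(✓)  01100(✓)  10010  10101(✓)  10111(✓)  11000(✓)  11100(✓)  11110(✓)
size-2^1 implicants → -1100  0-100  0101-  101-1  11-00  111-0
Unchecked terms (primes): -1100, 0-100, 00001, 0101-, 10010, 101-1, 11-00, 111-0

00001, 10010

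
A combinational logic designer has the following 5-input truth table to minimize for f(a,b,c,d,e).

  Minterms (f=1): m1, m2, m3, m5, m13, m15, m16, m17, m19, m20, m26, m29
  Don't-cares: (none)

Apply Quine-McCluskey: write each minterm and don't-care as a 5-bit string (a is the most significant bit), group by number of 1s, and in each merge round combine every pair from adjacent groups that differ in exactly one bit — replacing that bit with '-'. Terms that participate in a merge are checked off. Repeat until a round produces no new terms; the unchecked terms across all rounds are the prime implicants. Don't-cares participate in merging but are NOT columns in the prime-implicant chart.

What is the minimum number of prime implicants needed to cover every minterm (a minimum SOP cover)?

Round 0: 00001✓ 00010✓ 00011✓ 00101✓ 01101✓ 01111✓ 10000✓ 10001✓ 10011✓ 10100✓ 11010 11101✓
Round 1: -0001✓ -0011✓ -1101 0-101 00-01 000-1✓ 0001- 011-1 10-00 100-1✓ 1000-
Round 2: -00-1
PIs = {-00-1, -1101, 0-101, 00-01, 0001-, 011-1, 10-00, 1000-, 11010}
Coverage chart:
  m1: -00-1,00-01
  m2: 0001- ←essential
  m3: -00-1,0001-
  m5: 0-101,00-01
  m13: -1101,0-101,011-1
  m15: 011-1 ←essential
  m16: 10-00,1000-
  m17: -00-1,1000-
  m19: -00-1 ←essential
  m20: 10-00 ←essential
  m26: 11010 ←essential
  m29: -1101 ←essential
Essential: -00-1, -1101, 0001-, 011-1, 10-00, 11010
Petrick residual → 0-101
Min cover (7 terms): b'c'e + bcd'e + a'cd'e + a'b'c'd + a'bce + ab'd'e' + abc'de'

7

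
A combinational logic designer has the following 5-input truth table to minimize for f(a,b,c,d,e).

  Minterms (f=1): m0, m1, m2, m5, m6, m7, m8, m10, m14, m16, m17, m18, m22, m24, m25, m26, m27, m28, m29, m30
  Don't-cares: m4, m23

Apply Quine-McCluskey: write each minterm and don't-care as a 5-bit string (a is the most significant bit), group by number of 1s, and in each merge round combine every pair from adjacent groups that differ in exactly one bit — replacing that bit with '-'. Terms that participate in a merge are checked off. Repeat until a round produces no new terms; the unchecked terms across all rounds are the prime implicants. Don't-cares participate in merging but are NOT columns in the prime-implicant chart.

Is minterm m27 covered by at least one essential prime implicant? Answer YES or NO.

YES

Round 0: 00000✓ 00001✓ 00010✓ 00100✓ 00101✓ 00110✓ 00111✓ 01000✓ 01010✓ 01110✓ 10000✓ 10001✓ 10010✓ 10110✓ 10111✓ 11000✓ 11001✓ 11010✓ 11011✓ 11100✓ 11101✓ 11110✓
Round 1: -0000✓ -0001✓ -0010✓ -0110✓ -0111✓ -1000✓ -1010✓ -1110✓ 0-000✓ 0-010✓ 0-110✓ 00-00✓ 00-01✓ 00-10✓ 000-0✓ 0000-✓ 001-0✓ 001-1✓ 0010-✓ 0011-✓ 01-10✓ 010-0✓ 1-000✓ 1-001✓ 1-010✓ 1-110✓ 10-10✓ 100-0✓ 1000-✓ 1011-✓ 11-00✓ 11-01✓ 11-10✓ 110-0✓ 110-1✓ 1100-✓ 1101-✓ 111-0✓ 1110-✓
Round 2: --000✓ --010✓ --110✓ -0-10✓ -00-0✓ -000- -011- -1-10✓ -10-0✓ 0--10✓ 0-0-0✓ 00--0 00-0- 001-- 1--10✓ 1-0-0✓ 1-00- 11--0 11-0- 110--
Round 3: ---10 --0-0
PIs = {---10, --0-0, -000-, -011-, 00--0, 00-0-, 001--, 1-00-, 11--0, 11-0-, 110--}
Coverage chart:
  m0: --0-0,-000-,00--0,00-0-
  m1: -000-,00-0-
  m2: ---10,--0-0,00--0
  m5: 00-0-,001--
  m6: ---10,-011-,00--0,001--
  m7: -011-,001--
  m8: --0-0 ←essential
  m10: ---10,--0-0
  m14: ---10 ←essential
  m16: --0-0,-000-,1-00-
  m17: -000-,1-00-
  m18: ---10,--0-0
  m22: ---10,-011-
  m24: --0-0,1-00-,11--0,11-0-,110--
  m25: 1-00-,11-0-,110--
  m26: ---10,--0-0,11--0,110--
  m27: 110-- ←essential
  m28: 11--0,11-0-
  m29: 11-0- ←essential
  m30: ---10,11--0
Essential: ---10, --0-0, 11-0-, 110--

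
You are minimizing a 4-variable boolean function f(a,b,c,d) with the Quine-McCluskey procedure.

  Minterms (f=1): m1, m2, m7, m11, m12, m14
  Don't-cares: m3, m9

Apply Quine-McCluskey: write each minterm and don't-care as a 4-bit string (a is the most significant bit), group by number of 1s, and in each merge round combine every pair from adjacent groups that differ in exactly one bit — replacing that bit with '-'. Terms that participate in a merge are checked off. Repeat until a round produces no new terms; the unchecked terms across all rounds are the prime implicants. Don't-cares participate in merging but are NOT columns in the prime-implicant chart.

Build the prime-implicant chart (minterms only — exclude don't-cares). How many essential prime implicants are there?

size-2^0 implicants → 0001(✓)  0010(✓)  0011(✓)  0111(✓)  1001(✓)  1011(✓)  1100(✓)  1110(✓)
size-2^1 implicants → -001(✓)  -011(✓)  0-11  00-1(✓)  001-  10-1(✓)  11-0
size-2^2 implicants → -0-1
Unchecked terms (primes): -0-1, 0-11, 001-, 11-0
Minterm coverage:
  m1 ⊆ -0-1 [E]
  m2 ⊆ 001- [E]
  m7 ⊆ 0-11 [E]
  m11 ⊆ -0-1 [E]
  m12 ⊆ 11-0 [E]
  m14 ⊆ 11-0 [E]
E = {-0-1, 0-11, 001-, 11-0}

4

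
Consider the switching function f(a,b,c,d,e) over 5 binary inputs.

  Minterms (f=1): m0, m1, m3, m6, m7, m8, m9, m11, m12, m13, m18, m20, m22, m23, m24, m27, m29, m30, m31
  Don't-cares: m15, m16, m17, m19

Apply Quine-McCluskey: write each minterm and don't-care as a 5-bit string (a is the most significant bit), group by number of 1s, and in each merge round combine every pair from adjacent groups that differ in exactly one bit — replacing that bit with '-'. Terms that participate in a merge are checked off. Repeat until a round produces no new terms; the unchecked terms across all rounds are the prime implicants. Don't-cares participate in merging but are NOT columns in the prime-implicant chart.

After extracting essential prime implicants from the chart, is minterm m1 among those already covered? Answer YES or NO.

[col 0] 00000*, 00001*, 00011*, 00110*, 00111*, 01000*, 01001*, 01011*, 01100*, 01101*, 01111*, 10000*, 10001*, 10010*, 10011*, 10100*, 10110*, 10111*, 11000*, 11011*, 11101*, 11110*, 11111*
[col 1] -0000*, -0001*, -0011*, -0110*, -0111*, -1000*, -1011*, -1101*, -1111*, 0-000*, 0-001*, 0-011*, 0-111*, 00-11*, 000-1*, 0000-*, 0011-*, 01-00*, 01-01*, 01-11*, 010-1*, 0100-*, 011-1*, 0110-*, 1-000*, 1-011*, 1-110*, 1-111*, 10-00*, 10-10*, 10-11*, 100-0*, 100-1*, 1000-*, 1001-*, 101-0*, 1011-*, 11-11*, 111-1*, 1111-*
[col 2] --000, --011*, --111*, -0-11*, -00-1, -000-, -011-, -1-11*, -11-1, 0--11*, 0-0-1, 0-00-, 01--1, 01-0-, 1--11*, 1-11-, 10--0, 10-1-, 100--
[col 3] ---11
Prime implicants: ---11, --000, -00-1, -000-, -011-, -11-1, 0-0-1, 0-00-, 01--1, 01-0-, 1-11-, 10--0, 10-1-, 100--
PI chart (minterm → PIs covering it):
  0 | --000,-000-,0-00-
  1 | -00-1,-000-,0-0-1,0-00-
  3 | ---11,-00-1,0-0-1
  6 | -011-  (sole → essential)
  7 | ---11,-011-
  8 | --000,0-00-,01-0-
  9 | 0-0-1,0-00-,01--1,01-0-
  11 | ---11,0-0-1,01--1
  12 | 01-0-  (sole → essential)
  13 | -11-1,01--1,01-0-
  18 | 10--0,10-1-,100--
  20 | 10--0  (sole → essential)
  22 | -011-,1-11-,10--0,10-1-
  23 | ---11,-011-,1-11-,10-1-
  24 | --000  (sole → essential)
  27 | ---11  (sole → essential)
  29 | -11-1  (sole → essential)
  30 | 1-11-  (sole → essential)
  31 | ---11,-11-1,1-11-
Essential prime implicants: ---11, --000, -011-, -11-1, 01-0-, 1-11-, 10--0

NO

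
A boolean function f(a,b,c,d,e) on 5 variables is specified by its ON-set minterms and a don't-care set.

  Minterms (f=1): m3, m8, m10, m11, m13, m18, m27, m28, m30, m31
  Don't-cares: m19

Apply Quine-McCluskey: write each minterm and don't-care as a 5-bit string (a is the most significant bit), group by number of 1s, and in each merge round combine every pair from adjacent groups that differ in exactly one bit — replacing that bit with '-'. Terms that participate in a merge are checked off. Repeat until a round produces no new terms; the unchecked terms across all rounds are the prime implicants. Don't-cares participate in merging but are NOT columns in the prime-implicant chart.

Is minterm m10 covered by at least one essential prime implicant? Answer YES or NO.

size-2^0 implicants → 00011(✓)  01000(✓)  01010(✓)  01011(✓)  01101  10010(✓)  10011(✓)  11011(✓)  11100(✓)  11110(✓)  11111(✓)
size-2^1 implicants → -0011(✓)  -1011(✓)  0-011(✓)  010-0  0101-  1-011(✓)  1001-  11-11  111-0  1111-
size-2^2 implicants → --011
Unchecked terms (primes): --011, 010-0, 0101-, 01101, 1001-, 11-11, 111-0, 1111-
Minterm coverage:
  m3 ⊆ --011 [E]
  m8 ⊆ 010-0 [E]
  m10 ⊆ 010-0,0101-
  m11 ⊆ --011,0101-
  m13 ⊆ 01101 [E]
  m18 ⊆ 1001- [E]
  m27 ⊆ --011,11-11
  m28 ⊆ 111-0 [E]
  m30 ⊆ 111-0,1111-
  m31 ⊆ 11-11,1111-
E = {--011, 010-0, 01101, 1001-, 111-0}

YES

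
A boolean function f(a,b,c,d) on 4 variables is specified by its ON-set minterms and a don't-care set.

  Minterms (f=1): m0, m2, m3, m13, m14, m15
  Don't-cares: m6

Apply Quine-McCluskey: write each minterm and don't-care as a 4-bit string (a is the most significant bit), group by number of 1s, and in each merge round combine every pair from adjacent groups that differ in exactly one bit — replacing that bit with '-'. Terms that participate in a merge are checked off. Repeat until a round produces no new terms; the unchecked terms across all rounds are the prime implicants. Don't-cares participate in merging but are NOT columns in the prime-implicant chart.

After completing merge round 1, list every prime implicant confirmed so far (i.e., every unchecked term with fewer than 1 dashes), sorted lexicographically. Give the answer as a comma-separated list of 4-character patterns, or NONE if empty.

size-2^0 implicants → 0000(✓)  0010(✓)  0011(✓)  0110(✓)  1101(✓)  1110(✓)  1111(✓)
size-2^1 implicants → -110  0-10  00-0  001-  11-1  111-
Unchecked terms (primes): -110, 0-10, 00-0, 001-, 11-1, 111-

NONE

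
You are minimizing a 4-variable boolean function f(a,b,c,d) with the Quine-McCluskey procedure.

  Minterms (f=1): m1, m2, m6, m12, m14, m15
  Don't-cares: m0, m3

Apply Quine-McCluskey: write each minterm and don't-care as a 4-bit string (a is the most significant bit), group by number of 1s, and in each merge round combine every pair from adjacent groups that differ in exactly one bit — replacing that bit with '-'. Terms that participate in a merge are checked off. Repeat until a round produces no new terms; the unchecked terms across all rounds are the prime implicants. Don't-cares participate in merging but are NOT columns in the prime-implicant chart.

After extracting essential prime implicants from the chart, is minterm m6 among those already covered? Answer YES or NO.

NO

[col 0] 0000*, 0001*, 0010*, 0011*, 0110*, 1100*, 1110*, 1111*
[col 1] -110, 0-10, 00-0*, 00-1*, 000-*, 001-*, 11-0, 111-
[col 2] 00--
Prime implicants: -110, 0-10, 00--, 11-0, 111-
PI chart (minterm → PIs covering it):
  1 | 00--  (sole → essential)
  2 | 0-10,00--
  6 | -110,0-10
  12 | 11-0  (sole → essential)
  14 | -110,11-0,111-
  15 | 111-  (sole → essential)
Essential prime implicants: 00--, 11-0, 111-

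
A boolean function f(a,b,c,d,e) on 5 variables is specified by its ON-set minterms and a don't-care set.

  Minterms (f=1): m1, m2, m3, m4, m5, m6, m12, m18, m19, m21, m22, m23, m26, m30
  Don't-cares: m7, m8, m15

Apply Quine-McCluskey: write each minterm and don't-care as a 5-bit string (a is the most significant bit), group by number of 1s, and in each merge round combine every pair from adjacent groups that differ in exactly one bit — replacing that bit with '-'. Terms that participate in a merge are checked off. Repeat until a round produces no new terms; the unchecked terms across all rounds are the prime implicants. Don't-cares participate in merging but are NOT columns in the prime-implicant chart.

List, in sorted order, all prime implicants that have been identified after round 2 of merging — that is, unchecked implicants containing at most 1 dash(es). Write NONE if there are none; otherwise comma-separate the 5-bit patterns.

0-100, 0-111, 01-00

[col 0] 00001*, 00010*, 00011*, 00100*, 00101*, 00110*, 00111*, 01000*, 01100*, 01111*, 10010*, 10011*, 10101*, 10110*, 10111*, 11010*, 11110*
[col 1] -0010*, -0011*, -0101*, -0110*, -0111*, 0-100, 0-111, 00-01*, 00-10*, 00-11*, 000-1*, 0001-*, 001-0*, 001-1*, 0010-*, 0011-*, 01-00, 1-010*, 1-110*, 10-10*, 10-11*, 1001-*, 101-1*, 1011-*, 11-10*
[col 2] -0-10*, -0-11*, -001-*, -01-1, -011-*, 00--1, 00-1-*, 001--, 1--10, 10-1-*
[col 3] -0-1-
Prime implicants: -0-1-, -01-1, 0-100, 0-111, 00--1, 001--, 01-00, 1--10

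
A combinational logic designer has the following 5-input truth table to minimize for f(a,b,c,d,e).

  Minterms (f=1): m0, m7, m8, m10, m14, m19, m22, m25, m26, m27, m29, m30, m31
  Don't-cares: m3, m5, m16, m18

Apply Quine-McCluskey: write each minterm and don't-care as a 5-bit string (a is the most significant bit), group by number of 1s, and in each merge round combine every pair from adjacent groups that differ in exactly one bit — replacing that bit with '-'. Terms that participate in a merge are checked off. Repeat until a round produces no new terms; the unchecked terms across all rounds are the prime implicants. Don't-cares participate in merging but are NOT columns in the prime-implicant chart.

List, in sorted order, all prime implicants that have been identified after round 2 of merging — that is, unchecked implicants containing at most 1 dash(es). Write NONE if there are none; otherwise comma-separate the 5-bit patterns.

-0000, -0011, 0-000, 00-11, 001-1, 010-0, 100-0

Round 0: 00000✓ 00011✓ 00101✓ 00111✓ 01000✓ 01010✓ 01110✓ 10000✓ 10010✓ 10011✓ 10110✓ 11001✓ 11010✓ 11011✓ 11101✓ 11110✓ 11111✓
Round 1: -0000 -0011 -1010✓ -1110✓ 0-000 00-11 001-1 01-10✓ 010-0 1-010✓ 1-011✓ 1-110✓ 10-10✓ 100-0 1001-✓ 11-01✓ 11-10✓ 11-11✓ 110-1✓ 1101-✓ 111-1✓ 1111-✓
Round 2: -1-10 1--10 1-01- 11--1 11-1-
PIs = {-0000, -0011, -1-10, 0-000, 00-11, 001-1, 010-0, 1--10, 1-01-, 100-0, 11--1, 11-1-}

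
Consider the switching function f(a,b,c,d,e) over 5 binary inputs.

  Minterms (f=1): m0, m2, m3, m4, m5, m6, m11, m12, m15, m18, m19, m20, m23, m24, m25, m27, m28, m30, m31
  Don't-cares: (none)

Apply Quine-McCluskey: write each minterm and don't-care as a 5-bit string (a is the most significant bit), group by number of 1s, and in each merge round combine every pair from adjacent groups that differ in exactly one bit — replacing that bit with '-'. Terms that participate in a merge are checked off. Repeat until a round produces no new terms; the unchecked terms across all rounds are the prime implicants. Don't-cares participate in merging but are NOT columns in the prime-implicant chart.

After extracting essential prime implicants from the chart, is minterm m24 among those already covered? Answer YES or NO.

size-2^0 implicants → 00000(✓)  00010(✓)  00011(✓)  00100(✓)  00101(✓)  00110(✓)  01011(✓)  01100(✓)  01111(✓)  10010(✓)  10011(✓)  10100(✓)  10111(✓)  11000(✓)  11001(✓)  11011(✓)  11100(✓)  11110(✓)  11111(✓)
size-2^1 implicants → -0010(✓)  -0011(✓)  -0100(✓)  -1011(✓)  -1100(✓)  -1111(✓)  0-011(✓)  0-100(✓)  00-00(✓)  00-10(✓)  000-0(✓)  0001-(✓)  001-0(✓)  0010-  01-11(✓)  1-011(✓)  1-100(✓)  1-111(✓)  10-11(✓)  1001-(✓)  11-00  11-11(✓)  110-1  1100-  111-0  1111-
size-2^2 implicants → --011  --100  -001-  -1-11  00--0  1--11
Unchecked terms (primes): --011, --100, -001-, -1-11, 00--0, 0010-, 1--11, 11-00, 110-1, 1100-, 111-0, 1111-
Minterm coverage:
  m0 ⊆ 00--0 [E]
  m2 ⊆ -001-,00--0
  m3 ⊆ --011,-001-
  m4 ⊆ --100,00--0,0010-
  m5 ⊆ 0010- [E]
  m6 ⊆ 00--0 [E]
  m11 ⊆ --011,-1-11
  m12 ⊆ --100 [E]
  m15 ⊆ -1-11 [E]
  m18 ⊆ -001- [E]
  m19 ⊆ --011,-001-,1--11
  m20 ⊆ --100 [E]
  m23 ⊆ 1--11 [E]
  m24 ⊆ 11-00,1100-
  m25 ⊆ 110-1,1100-
  m27 ⊆ --011,-1-11,1--11,110-1
  m28 ⊆ --100,11-00,111-0
  m30 ⊆ 111-0,1111-
  m31 ⊆ -1-11,1--11,1111-
E = {--100, -001-, -1-11, 00--0, 0010-, 1--11}

NO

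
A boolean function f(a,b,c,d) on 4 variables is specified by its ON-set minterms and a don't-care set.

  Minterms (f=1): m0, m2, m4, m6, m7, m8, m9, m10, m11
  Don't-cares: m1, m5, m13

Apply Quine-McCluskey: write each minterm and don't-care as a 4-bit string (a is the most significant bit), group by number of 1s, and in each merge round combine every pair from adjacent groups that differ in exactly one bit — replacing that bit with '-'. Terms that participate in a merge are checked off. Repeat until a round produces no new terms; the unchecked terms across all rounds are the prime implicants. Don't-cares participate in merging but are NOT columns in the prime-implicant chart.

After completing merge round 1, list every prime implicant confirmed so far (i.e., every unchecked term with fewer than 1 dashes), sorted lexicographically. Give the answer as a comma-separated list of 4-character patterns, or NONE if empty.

Round 0: 0000✓ 0001✓ 0010✓ 0100✓ 0101✓ 0110✓ 0111✓ 1000✓ 1001✓ 1010✓ 1011✓ 1101✓
Round 1: -000✓ -001✓ -010✓ -101✓ 0-00✓ 0-01✓ 0-10✓ 00-0✓ 000-✓ 01-0✓ 01-1✓ 010-✓ 011-✓ 1-01✓ 10-0✓ 10-1✓ 100-✓ 101-✓
Round 2: --01 -0-0 -00- 0--0 0-0- 01-- 10--
PIs = {--01, -0-0, -00-, 0--0, 0-0-, 01--, 10--}

NONE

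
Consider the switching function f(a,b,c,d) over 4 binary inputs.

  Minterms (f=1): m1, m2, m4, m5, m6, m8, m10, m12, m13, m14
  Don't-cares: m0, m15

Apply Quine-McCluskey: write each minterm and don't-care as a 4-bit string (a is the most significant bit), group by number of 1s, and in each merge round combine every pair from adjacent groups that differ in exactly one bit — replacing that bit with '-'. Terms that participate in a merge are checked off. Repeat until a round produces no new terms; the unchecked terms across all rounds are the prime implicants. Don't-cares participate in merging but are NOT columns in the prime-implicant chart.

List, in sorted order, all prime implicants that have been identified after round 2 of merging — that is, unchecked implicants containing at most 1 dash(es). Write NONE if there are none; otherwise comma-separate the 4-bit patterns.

NONE

Round 0: 0000✓ 0001✓ 0010✓ 0100✓ 0101✓ 0110✓ 1000✓ 1010✓ 1100✓ 1101✓ 1110✓ 1111✓
Round 1: -000✓ -010✓ -100✓ -101✓ -110✓ 0-00✓ 0-01✓ 0-10✓ 00-0✓ 000-✓ 01-0✓ 010-✓ 1-00✓ 1-10✓ 10-0✓ 11-0✓ 11-1✓ 110-✓ 111-✓
Round 2: --00✓ --10✓ -0-0✓ -1-0✓ -10- 0--0✓ 0-0- 1--0✓ 11--
Round 3: ---0
PIs = {---0, -10-, 0-0-, 11--}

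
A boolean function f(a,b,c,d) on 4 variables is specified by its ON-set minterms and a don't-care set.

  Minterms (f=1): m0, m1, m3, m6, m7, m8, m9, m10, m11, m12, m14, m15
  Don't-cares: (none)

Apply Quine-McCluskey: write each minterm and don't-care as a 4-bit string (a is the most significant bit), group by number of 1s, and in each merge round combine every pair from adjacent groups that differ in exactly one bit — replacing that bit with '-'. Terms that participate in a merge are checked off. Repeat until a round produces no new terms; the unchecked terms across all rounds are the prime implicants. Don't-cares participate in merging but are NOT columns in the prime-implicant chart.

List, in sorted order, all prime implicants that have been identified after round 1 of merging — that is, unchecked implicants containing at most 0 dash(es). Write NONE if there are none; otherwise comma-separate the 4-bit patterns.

[col 0] 0000*, 0001*, 0011*, 0110*, 0111*, 1000*, 1001*, 1010*, 1011*, 1100*, 1110*, 1111*
[col 1] -000*, -001*, -011*, -110*, -111*, 0-11*, 00-1*, 000-*, 011-*, 1-00*, 1-10*, 1-11*, 10-0*, 10-1*, 100-*, 101-*, 11-0*, 111-*
[col 2] --11, -0-1, -00-, -11-, 1--0, 1-1-, 10--
Prime implicants: --11, -0-1, -00-, -11-, 1--0, 1-1-, 10--

NONE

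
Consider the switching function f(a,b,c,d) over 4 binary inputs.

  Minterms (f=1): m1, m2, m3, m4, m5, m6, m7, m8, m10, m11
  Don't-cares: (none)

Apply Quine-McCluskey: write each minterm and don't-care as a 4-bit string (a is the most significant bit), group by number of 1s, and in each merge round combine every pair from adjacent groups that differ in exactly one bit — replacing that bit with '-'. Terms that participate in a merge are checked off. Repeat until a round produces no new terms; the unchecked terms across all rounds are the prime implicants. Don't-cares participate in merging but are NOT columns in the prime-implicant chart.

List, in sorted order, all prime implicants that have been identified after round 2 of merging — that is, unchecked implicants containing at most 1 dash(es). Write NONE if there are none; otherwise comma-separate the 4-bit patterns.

size-2^0 implicants → 0001(✓)  0010(✓)  0011(✓)  0100(✓)  0101(✓)  0110(✓)  0111(✓)  1000(✓)  1010(✓)  1011(✓)
size-2^1 implicants → -010(✓)  -011(✓)  0-01(✓)  0-10(✓)  0-11(✓)  00-1(✓)  001-(✓)  01-0(✓)  01-1(✓)  010-(✓)  011-(✓)  10-0  101-(✓)
size-2^2 implicants → -01-  0--1  0-1-  01--
Unchecked terms (primes): -01-, 0--1, 0-1-, 01--, 10-0

10-0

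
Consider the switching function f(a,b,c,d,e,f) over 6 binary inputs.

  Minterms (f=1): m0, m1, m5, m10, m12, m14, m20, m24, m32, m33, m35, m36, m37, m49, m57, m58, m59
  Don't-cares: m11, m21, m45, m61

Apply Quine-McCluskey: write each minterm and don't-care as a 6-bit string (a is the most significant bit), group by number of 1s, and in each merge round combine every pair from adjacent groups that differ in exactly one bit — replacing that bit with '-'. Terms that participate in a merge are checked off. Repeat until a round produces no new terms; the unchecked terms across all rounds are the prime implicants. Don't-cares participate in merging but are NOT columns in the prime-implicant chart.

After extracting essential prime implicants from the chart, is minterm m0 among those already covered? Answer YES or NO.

[col 0] 000000*, 000001*, 000101*, 001010*, 001011*, 001100*, 001110*, 010100*, 010101*, 011000, 100000*, 100001*, 100011*, 100100*, 100101*, 101101*, 110001*, 111001*, 111010*, 111011*, 111101*
[col 1] -00000*, -00001*, -00101*, 0-0101, 000-01*, 00000-*, 001-10, 00101-, 0011-0, 01010-, 1-0001, 1-1101, 10-101, 100-00*, 100-01*, 1000-1, 10000-*, 10010-*, 11-001, 111-01, 1110-1, 11101-
[col 2] -00-01, -0000-, 100-0-
Prime implicants: -00-01, -0000-, 0-0101, 001-10, 00101-, 0011-0, 01010-, 011000, 1-0001, 1-1101, 10-101, 100-0-, 1000-1, 11-001, 111-01, 1110-1, 11101-
PI chart (minterm → PIs covering it):
  0 | -0000-  (sole → essential)
  1 | -00-01,-0000-
  5 | -00-01,0-0101
  10 | 001-10,00101-
  12 | 0011-0  (sole → essential)
  14 | 001-10,0011-0
  20 | 01010-  (sole → essential)
  24 | 011000  (sole → essential)
  32 | -0000-,100-0-
  33 | -00-01,-0000-,1-0001,100-0-,1000-1
  35 | 1000-1  (sole → essential)
  36 | 100-0-  (sole → essential)
  37 | -00-01,10-101,100-0-
  49 | 1-0001,11-001
  57 | 11-001,111-01,1110-1
  58 | 11101-  (sole → essential)
  59 | 1110-1,11101-
Essential prime implicants: -0000-, 0011-0, 01010-, 011000, 100-0-, 1000-1, 11101-

YES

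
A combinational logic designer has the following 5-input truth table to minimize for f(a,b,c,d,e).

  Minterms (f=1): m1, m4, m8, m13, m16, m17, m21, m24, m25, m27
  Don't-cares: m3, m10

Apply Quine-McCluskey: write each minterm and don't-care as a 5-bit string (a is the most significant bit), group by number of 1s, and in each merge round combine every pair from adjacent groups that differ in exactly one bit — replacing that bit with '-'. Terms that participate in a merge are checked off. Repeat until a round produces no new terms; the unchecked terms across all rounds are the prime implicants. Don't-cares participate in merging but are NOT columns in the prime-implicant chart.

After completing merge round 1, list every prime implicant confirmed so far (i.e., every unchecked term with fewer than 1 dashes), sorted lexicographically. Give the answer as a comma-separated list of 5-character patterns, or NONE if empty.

00100, 01101

Round 0: 00001✓ 00011✓ 00100 01000✓ 01010✓ 01101 10000✓ 10001✓ 10101✓ 11000✓ 11001✓ 11011✓
Round 1: -0001 -1000 000-1 010-0 1-000✓ 1-001✓ 10-01 1000-✓ 110-1 1100-✓
Round 2: 1-00-
PIs = {-0001, -1000, 000-1, 00100, 010-0, 01101, 1-00-, 10-01, 110-1}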